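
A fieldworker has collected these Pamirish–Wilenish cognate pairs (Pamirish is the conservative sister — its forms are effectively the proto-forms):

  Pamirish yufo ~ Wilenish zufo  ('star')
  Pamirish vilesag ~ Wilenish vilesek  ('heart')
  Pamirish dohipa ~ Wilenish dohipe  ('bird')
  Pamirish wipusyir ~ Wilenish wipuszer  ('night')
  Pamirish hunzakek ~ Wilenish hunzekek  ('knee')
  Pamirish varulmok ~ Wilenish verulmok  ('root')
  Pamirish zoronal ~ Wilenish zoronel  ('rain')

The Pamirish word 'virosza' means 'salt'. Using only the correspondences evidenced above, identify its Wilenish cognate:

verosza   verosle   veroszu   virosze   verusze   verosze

verosze

wipusyir ~ wipuszer — Pamirish i corresponds to Wilenish e after a consonant, before r.
dohipa ~ dohipe — Pamirish a corresponds to Wilenish e word-finally.
Applying these to Pamirish 'virosza':
  virosza → verosza   (i→e after a consonant, before r)
  verosza → verosze   (a→e word-finally)
So the Wilenish cognate is 'verosze'.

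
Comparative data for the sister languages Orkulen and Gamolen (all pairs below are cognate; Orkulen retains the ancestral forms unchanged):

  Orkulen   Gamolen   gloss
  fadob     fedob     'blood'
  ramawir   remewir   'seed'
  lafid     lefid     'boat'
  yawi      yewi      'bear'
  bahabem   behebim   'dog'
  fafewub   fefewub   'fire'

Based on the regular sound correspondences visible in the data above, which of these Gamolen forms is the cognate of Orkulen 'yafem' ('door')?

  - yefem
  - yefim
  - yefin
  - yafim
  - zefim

lafid ~ lefid, fafewub ~ fefewub — Orkulen a corresponds to Gamolen e after a consonant, before a labial obstruent.
bahabem ~ behebim — Orkulen e corresponds to Gamolen i after a consonant, before a nasal.
Applying these to Orkulen 'yafem':
  yafem → yefem   (a→e after a consonant, before a labial obstruent)
  yefem → yefim   (e→i after a consonant, before a nasal)
So the Gamolen cognate is 'yefim'.

yefim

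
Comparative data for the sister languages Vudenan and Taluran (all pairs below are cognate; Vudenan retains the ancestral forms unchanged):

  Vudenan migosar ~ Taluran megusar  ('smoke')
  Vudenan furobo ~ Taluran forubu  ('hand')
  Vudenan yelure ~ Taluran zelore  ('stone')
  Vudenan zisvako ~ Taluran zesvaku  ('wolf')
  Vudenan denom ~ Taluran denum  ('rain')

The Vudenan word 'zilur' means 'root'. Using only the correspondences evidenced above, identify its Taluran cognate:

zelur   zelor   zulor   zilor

zelor

migosar ~ megusar, zisvako ~ zesvaku — Vudenan i corresponds to Taluran e after a consonant, before a consonant other than r, m, n, p, b, f, v.
furobo ~ forubu, yelure ~ zelore — Vudenan u corresponds to Taluran o after a consonant, before r.
Applying these to Vudenan 'zilur':
  zilur → zelur   (i→e after a consonant, before a consonant other than r, m, n, p, b, f, v)
  zelur → zelor   (u→o after a consonant, before r)
So the Taluran cognate is 'zelor'.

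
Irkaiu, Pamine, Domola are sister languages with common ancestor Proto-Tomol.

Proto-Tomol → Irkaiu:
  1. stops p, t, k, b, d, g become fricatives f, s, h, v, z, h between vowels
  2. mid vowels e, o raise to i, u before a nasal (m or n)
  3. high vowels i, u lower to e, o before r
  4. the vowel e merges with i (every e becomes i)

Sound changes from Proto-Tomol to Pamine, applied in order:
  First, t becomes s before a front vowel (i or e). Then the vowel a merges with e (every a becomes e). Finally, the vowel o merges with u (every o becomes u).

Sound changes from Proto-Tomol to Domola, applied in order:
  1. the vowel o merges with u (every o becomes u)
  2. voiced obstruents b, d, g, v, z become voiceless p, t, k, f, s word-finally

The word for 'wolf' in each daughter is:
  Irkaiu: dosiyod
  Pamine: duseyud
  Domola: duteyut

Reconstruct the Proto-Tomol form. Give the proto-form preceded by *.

*doteyod

Position 4: Irkaiu has i, Pamine has e, Domola has e. Domola preserves e here (none of its changes turn any other segment into e), so the proto-segment is *e.
Position 6: Irkaiu has o, Pamine has u, Domola has u. Taking the neighbouring segments as reconstructed: Irkaiu o can only go back to *o; Pamine u could go back to *o or *u; Domola u could go back to *o or *u — the one source consistent with every daughter is *o.
Position 2: Irkaiu has o, Pamine has u, Domola has u. Taking the neighbouring segments as reconstructed: Irkaiu o can only go back to *o; Pamine u could go back to *o or *u; Domola u could go back to *o or *u — the one source consistent with every daughter is *o.
This points to *doteyod. Verify forward in each daughter:
Irkaiu: start from *doteyod.
  rule 1 (intervocalic lenition): doteyod → doseyod
  rule 2: no change — doseyod
  rule 3: no change — doseyod
  rule 4 (vowel merger): doseyod → dosiyod
  ⇒ Irkaiu dosiyod
Pamine: *doteyod
  doteyod → doseyod   [palatalisation]
  doseyod (rule 2 does not apply)
  doseyod → duseyud   [vowel merger]
  giving Pamine duseyud.
Domola: *doteyod > duteyud > duteyut  (by vowel merger, final devoicing)
No other proto-form is consistent with every reflex, so the reconstruction is *doteyod.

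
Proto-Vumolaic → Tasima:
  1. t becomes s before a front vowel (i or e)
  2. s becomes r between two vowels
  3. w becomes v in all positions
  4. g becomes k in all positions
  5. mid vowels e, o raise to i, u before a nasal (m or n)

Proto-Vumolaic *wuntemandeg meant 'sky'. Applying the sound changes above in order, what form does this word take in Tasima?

vunsimandek

Tasima: start from *wuntemandeg.
  rule 1 (palatalisation): wuntemandeg → wunsemandeg
  rule 2: no change — wunsemandeg
  rule 3 (unconditioned shift): wunsemandeg → vunsemandeg
  rule 4 (unconditioned shift): vunsemandeg → vunsemandek
  rule 5 (pre-nasal raising): vunsemandek → vunsimandek
  ⇒ Tasima vunsimandek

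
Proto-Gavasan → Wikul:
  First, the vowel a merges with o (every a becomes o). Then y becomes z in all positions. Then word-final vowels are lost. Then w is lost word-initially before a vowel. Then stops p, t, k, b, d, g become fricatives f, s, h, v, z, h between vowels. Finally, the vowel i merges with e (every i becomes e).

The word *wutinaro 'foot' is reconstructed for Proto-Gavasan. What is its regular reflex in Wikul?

Wikul: *wutinaro > wutinoro > wutinor > utinor > usinor > usenor  (by vowel merger, apocope, glide loss, intervocalic lenition, vowel merger)

usenor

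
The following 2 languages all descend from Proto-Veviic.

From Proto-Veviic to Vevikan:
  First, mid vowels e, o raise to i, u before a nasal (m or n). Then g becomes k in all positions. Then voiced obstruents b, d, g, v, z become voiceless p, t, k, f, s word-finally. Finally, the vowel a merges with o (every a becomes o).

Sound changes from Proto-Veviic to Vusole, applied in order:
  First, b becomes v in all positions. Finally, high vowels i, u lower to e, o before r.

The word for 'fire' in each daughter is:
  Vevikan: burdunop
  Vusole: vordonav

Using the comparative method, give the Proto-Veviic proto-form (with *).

Position 5: Vevikan has u, Vusole has o. Taking the neighbouring segments as reconstructed: Vevikan u could go back to *o or *u; Vusole o can only go back to *o — the one source consistent with every daughter is *o.
Position 8: Vevikan has p, Vusole has v. Taking the neighbouring segments as reconstructed: Vevikan p could go back to *p or *b; Vusole v could go back to *b or *v — the one source consistent with every daughter is *b.
This points to *burdonab. Verify forward in each daughter:
Vevikan: start from *burdonab.
  rule 1 (pre-nasal raising): burdonab → burdunab
  rule 2: no change — burdunab
  rule 3 (final devoicing): burdunab → burdunap
  rule 4 (vowel merger): burdunap → burdunop
  ⇒ Vevikan burdunop
Vusole: *burdonab > vurdonav > vordonav  (by unconditioned shift, pre-rhotic lowering)
No other proto-form is consistent with every reflex, so the reconstruction is *burdonab.

*burdonab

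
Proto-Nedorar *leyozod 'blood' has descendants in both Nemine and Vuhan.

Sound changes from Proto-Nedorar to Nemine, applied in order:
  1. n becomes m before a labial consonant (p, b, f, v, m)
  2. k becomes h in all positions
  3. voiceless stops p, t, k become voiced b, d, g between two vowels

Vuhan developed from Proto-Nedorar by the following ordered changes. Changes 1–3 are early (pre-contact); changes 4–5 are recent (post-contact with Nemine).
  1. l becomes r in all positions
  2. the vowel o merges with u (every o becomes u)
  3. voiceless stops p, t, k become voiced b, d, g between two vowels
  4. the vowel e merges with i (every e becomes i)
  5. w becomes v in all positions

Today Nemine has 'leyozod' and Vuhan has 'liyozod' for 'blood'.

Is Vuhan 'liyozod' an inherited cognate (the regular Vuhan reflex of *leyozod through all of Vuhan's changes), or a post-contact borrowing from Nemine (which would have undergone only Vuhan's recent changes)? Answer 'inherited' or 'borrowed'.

If inherited, *leyozod would pass through all of Vuhan's changes:
Vuhan: start from *leyozod.
  rule 1 (unconditioned shift): leyozod → reyozod
  rule 2 (vowel merger): reyozod → reyuzud
  rule 3: no change — reyuzud
  rule 4 (vowel merger): reyuzud → riyuzud
  rule 5: no change — riyuzud
  ⇒ Vuhan riyuzud
If borrowed from Nemine 'leyozod' after the early changes, it would undergo only the recent ones:
  rule 4 (vowel merger): leyozod → liyozod
  rule 5 (unconditioned shift): no change (liyozod)
  ⇒ as a loan: liyozod
Vuhan 'liyozod' matches the loan outcome 'liyozod', not the inherited 'riyuzud' — it skipped the early Vuhan changes, so it was borrowed from Nemine.

borrowed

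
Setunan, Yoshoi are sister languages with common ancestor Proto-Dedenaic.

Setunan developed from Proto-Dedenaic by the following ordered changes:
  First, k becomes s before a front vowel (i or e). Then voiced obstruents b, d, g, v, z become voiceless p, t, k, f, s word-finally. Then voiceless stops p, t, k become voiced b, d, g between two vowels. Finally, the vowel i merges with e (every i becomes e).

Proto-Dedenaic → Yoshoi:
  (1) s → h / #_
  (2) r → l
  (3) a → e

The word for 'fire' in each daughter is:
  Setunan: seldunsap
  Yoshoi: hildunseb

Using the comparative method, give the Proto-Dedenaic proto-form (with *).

*sildunsab

Position 1: Setunan has s, Yoshoi has h. Taking the neighbouring segments as reconstructed: Setunan s could go back to *k or *s; Yoshoi h could go back to *s or *h — the one source consistent with every daughter is *s.
Position 9: Setunan has p, Yoshoi has b. Yoshoi preserves b here (none of its changes turn any other segment into b), so the proto-segment is *b.
Verify the candidate proto-form against each daughter:
Setunan: start from *sildunsab.
  rule 1: no change — sildunsab
  rule 2 (final devoicing): sildunsab → sildunsap
  rule 3: no change — sildunsap
  rule 4 (vowel merger): sildunsap → seldunsap
  ⇒ Setunan seldunsap
Yoshoi: *sildunsab > hildunsab > hildunseb  (by debuccalisation, vowel merger)
No other proto-form is consistent with every reflex, so the reconstruction is *sildunsab.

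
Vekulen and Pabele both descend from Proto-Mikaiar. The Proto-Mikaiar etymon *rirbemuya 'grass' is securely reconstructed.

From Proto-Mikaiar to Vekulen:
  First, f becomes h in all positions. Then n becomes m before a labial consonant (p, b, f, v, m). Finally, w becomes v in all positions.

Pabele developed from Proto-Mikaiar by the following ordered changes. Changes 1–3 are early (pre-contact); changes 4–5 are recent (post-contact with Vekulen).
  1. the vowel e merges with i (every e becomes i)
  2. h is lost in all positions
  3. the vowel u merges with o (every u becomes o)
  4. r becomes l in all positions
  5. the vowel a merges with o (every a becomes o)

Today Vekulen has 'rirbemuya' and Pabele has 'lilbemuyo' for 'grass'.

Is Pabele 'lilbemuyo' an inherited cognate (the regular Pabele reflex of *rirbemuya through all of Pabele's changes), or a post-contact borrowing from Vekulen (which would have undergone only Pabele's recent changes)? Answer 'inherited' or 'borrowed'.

If inherited, *rirbemuya would pass through all of Pabele's changes:
Pabele: *rirbemuya
  rirbemuya → rirbimuya   [vowel merger]
  rirbimuya (rule 2 does not apply)
  rirbimuya → rirbimoya   [vowel merger]
  rirbimoya → lilbimoya   [unconditioned shift]
  lilbimoya → lilbimoyo   [vowel merger]
  giving Pabele lilbimoyo.
If borrowed from Vekulen 'rirbemuya' after the early changes, it would undergo only the recent ones:
  rule 4 (unconditioned shift): rirbemuya → lilbemuya
  rule 5 (vowel merger): lilbemuya → lilbemuyo
  ⇒ as a loan: lilbemuyo
Pabele 'lilbemuyo' matches the loan outcome 'lilbemuyo', not the inherited 'lilbimoyo' — it skipped the early Pabele changes, so it was borrowed from Vekulen.

borrowed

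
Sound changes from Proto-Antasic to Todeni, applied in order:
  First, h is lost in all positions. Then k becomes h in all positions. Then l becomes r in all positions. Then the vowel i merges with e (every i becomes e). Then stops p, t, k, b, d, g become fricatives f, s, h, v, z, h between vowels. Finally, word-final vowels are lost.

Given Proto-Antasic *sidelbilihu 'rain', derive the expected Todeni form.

sezerbere

Todeni: start from *sidelbilihu.
  rule 1 (h-loss): sidelbilihu → sidelbiliu
  rule 2: no change — sidelbiliu
  rule 3 (unconditioned shift): sidelbiliu → siderbiriu
  rule 4 (vowel merger): siderbiriu → sederbereu
  rule 5 (intervocalic lenition): sederbereu → sezerbereu
  rule 6 (apocope): sezerbereu → sezerbere
  ⇒ Todeni sezerbere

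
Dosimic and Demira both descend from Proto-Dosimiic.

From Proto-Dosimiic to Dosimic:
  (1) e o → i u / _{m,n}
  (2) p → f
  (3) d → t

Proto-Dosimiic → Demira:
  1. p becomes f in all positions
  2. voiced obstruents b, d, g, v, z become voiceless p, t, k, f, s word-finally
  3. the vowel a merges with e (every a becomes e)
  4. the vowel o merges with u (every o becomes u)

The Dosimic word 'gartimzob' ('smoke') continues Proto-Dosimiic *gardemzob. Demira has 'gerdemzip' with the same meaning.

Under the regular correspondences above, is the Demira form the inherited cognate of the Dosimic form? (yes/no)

Derive the expected Demira reflex of *gardemzob:
Demira: *gardemzob
  gardemzob (rule 1 does not apply)
  gardemzob → gardemzop   [final devoicing]
  gardemzop → gerdemzop   [vowel merger]
  gerdemzop → gerdemzup   [vowel merger]
  giving Demira gerdemzup.
The regular Demira reflex would be 'gerdemzup', but the attested form is 'gerdemzip'. The correspondence is irregular, so they are not cognates (the Demira form has a different source).

no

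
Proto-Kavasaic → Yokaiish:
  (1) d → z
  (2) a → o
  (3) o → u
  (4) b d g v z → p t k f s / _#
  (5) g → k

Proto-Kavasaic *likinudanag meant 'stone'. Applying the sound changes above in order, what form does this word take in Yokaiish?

likinuzunuk

Yokaiish: start from *likinudanag.
  rule 1 (unconditioned shift): likinudanag → likinuzanag
  rule 2 (vowel merger): likinuzanag → likinuzonog
  rule 3 (vowel merger): likinuzonog → likinuzunug
  rule 4 (final devoicing): likinuzunug → likinuzunuk
  rule 5: no change — likinuzunuk
  ⇒ Yokaiish likinuzunuk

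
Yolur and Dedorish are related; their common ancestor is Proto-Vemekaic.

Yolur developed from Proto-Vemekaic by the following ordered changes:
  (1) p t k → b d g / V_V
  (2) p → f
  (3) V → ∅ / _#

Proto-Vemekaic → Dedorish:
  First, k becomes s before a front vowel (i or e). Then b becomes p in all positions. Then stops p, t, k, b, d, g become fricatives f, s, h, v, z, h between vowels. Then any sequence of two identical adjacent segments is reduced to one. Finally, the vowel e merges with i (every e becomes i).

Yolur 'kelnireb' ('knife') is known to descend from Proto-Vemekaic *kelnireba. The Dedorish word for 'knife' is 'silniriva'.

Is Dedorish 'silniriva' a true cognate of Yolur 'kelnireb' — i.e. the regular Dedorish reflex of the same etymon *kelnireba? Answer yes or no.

no

Derive the expected Dedorish reflex of *kelnireba:
Dedorish: *kelnireba > selnireba > selnirepa > selnirefa > silnirifa  (by palatalisation, unconditioned shift, intervocalic lenition, vowel merger)
The regular Dedorish reflex would be 'silnirifa', but the attested form is 'silniriva'. The correspondence is irregular, so they are not cognates (the Dedorish form has a different source).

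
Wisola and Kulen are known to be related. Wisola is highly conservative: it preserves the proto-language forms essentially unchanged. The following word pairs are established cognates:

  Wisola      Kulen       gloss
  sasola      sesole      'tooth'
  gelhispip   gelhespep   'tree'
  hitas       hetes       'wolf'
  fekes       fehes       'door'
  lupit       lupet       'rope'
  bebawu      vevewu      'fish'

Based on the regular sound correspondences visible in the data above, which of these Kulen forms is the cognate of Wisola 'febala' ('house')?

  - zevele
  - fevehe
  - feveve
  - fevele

bebawu ~ vevewu — Wisola b corresponds to Kulen v between vowels (before a back vowel).
sasola ~ sesole, hitas ~ hetes — Wisola a corresponds to Kulen e after a consonant, before a consonant other than r, m, n, p, b, f, v.
sasola ~ sesole — Wisola a corresponds to Kulen e word-finally.
Applying these to Wisola 'febala':
  febala → fevala   (b→v between vowels (before a back vowel))
  fevala → fevela   (a→e after a consonant, before a consonant other than r, m, n, p, b, f, v)
  fevela → fevele   (a→e word-finally)
So the Kulen cognate is 'fevele'.

fevele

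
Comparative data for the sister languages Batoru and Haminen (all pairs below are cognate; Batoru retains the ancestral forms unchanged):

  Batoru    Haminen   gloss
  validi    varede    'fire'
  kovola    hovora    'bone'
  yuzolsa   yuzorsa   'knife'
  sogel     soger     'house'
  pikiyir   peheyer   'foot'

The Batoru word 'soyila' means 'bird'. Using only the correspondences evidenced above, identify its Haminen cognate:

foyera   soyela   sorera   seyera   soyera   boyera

validi ~ varede, pikiyir ~ peheyer — Batoru i corresponds to Haminen e after a consonant, before a consonant other than r, m, n, p, b, f, v.
kovola ~ hovora — Batoru l corresponds to Haminen r between vowels (before a back vowel).
Applying these to Batoru 'soyila':
  soyila → soyela   (i→e after a consonant, before a consonant other than r, m, n, p, b, f, v)
  soyela → soyera   (l→r between vowels (before a back vowel))
So the Haminen cognate is 'soyera'.

soyera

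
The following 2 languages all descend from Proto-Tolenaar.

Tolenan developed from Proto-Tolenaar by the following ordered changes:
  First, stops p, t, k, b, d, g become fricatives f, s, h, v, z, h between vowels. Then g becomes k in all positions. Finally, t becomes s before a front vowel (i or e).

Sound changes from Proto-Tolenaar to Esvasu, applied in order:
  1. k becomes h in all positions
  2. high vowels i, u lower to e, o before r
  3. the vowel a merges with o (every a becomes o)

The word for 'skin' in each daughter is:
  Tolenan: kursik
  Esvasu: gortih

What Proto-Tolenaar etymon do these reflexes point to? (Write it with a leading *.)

*gurtik

Position 1: Tolenan has k, Esvasu has g. Esvasu preserves g here (none of its changes turn any other segment into g), so the proto-segment is *g.
Position 2: Tolenan has u, Esvasu has o. Tolenan preserves u here (none of its changes turn any other segment into u), so the proto-segment is *u.
Position 6: Tolenan has k, Esvasu has h. Taking the neighbouring segments as reconstructed: Tolenan k could go back to *k or *g; Esvasu h could go back to *k or *h — the one source consistent with every daughter is *k.
Verify the candidate proto-form against each daughter:
Tolenan: *gurtik
  gurtik (rule 1 does not apply)
  gurtik → kurtik   [unconditioned shift]
  kurtik → kursik   [palatalisation]
  giving Tolenan kursik.
Esvasu: *gurtik > gurtih > gortih  (by unconditioned shift, pre-rhotic lowering)
Only *gurtik yields all of Tolenan kursik, Esvasu gortih.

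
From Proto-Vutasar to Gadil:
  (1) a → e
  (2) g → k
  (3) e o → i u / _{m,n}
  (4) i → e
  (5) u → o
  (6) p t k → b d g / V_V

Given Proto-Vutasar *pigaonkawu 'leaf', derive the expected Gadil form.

Gadil: start from *pigaonkawu.
  rule 1 (vowel merger): pigaonkawu → pigeonkewu
  rule 2 (unconditioned shift): pigeonkewu → pikeonkewu
  rule 3 (pre-nasal raising): pikeonkewu → pikeunkewu
  rule 4 (vowel merger): pikeunkewu → pekeunkewu
  rule 5 (vowel merger): pekeunkewu → pekeonkewo
  rule 6 (intervocalic voicing): pekeonkewo → pegeonkewo
  ⇒ Gadil pegeonkewo

pegeonkewo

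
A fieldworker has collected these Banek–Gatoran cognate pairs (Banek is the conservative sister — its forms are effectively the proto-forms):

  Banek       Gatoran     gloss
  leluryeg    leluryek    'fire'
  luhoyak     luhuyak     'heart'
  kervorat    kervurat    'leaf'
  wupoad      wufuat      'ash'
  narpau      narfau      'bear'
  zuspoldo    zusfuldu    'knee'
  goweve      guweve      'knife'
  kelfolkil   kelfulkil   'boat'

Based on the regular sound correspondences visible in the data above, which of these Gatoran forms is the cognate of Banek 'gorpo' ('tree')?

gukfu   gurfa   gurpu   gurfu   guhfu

kervorat ~ kervurat — Banek o corresponds to Gatoran u after a consonant, before r.
zuspoldo ~ zusfuldu — Banek p corresponds to Gatoran f after a consonant, before a back vowel.
zuspoldo ~ zusfuldu — Banek o corresponds to Gatoran u word-finally.
Applying these to Banek 'gorpo':
  gorpo → gurpo   (o→u after a consonant, before r)
  gurpo → gurfo   (p→f after a consonant, before a back vowel)
  gurfo → gurfu   (o→u word-finally)
So the Gatoran cognate is 'gurfu'.

gurfu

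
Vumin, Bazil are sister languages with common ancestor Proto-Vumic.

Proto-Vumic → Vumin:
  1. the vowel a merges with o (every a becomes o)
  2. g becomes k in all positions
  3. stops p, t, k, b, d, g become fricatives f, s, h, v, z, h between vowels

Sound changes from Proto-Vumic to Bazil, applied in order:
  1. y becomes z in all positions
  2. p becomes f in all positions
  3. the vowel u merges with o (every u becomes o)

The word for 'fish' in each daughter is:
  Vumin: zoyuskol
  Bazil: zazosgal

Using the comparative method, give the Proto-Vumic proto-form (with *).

Position 2: Vumin has o, Bazil has a. Bazil preserves a here (none of its changes turn any other segment into a), so the proto-segment is *a.
Position 3: Vumin has y, Bazil has z. Vumin preserves y here (none of its changes turn any other segment into y), so the proto-segment is *y.
Position 6: Vumin has k, Bazil has g. Bazil preserves g here (none of its changes turn any other segment into g), so the proto-segment is *g.
Verify the candidate proto-form against each daughter:
Vumin: *zayusgal
  zayusgal → zoyusgol   [vowel merger]
  zoyusgol → zoyuskol   [unconditioned shift]
  zoyuskol (rule 3 does not apply)
  giving Vumin zoyuskol.
Bazil: *zayusgal > zazusgal > zazosgal  (by unconditioned shift, vowel merger)
No other proto-form is consistent with every reflex, so the reconstruction is *zayusgal.

*zayusgal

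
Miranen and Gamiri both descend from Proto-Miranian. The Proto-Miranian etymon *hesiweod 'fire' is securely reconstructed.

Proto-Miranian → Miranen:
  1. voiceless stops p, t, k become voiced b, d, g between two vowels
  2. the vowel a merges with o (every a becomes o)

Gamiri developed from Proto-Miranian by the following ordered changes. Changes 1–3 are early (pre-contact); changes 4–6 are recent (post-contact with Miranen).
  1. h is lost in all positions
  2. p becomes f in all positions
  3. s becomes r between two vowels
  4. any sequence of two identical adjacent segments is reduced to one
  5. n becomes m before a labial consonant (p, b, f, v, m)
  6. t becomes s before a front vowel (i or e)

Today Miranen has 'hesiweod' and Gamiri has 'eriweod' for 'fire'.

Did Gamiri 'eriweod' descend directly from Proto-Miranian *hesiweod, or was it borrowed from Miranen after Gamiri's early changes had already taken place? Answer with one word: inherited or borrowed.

inherited

If inherited, *hesiweod would pass through all of Gamiri's changes:
Gamiri: *hesiweod > esiweod > eriweod  (by h-loss, rhotacism)
If borrowed from Miranen 'hesiweod' after the early changes, it would undergo only the recent ones:
  rule 4 (degemination): no change (hesiweod)
  rule 5 (nasal place assimilation): no change (hesiweod)
  rule 6 (palatalisation): no change (hesiweod)
  ⇒ as a loan: hesiweod
Gamiri 'eriweod' matches the inherited outcome exactly, so it is an inherited cognate, not a loan.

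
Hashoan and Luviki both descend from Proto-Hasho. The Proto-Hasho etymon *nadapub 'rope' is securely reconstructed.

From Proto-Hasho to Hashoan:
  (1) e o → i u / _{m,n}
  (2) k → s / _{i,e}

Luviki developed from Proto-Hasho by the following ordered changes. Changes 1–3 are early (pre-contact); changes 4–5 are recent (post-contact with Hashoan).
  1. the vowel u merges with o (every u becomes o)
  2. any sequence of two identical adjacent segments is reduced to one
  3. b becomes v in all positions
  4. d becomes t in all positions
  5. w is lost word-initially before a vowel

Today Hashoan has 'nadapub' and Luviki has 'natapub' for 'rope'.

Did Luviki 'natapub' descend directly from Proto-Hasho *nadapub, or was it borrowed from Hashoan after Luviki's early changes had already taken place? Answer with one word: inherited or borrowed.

If inherited, *nadapub would pass through all of Luviki's changes:
Luviki: *nadapub > nadapob > nadapov > natapov  (by vowel merger, unconditioned shift, unconditioned shift)
If borrowed from Hashoan 'nadapub' after the early changes, it would undergo only the recent ones:
  rule 4 (unconditioned shift): nadapub → natapub
  rule 5 (glide loss): no change (natapub)
  ⇒ as a loan: natapub
Luviki 'natapub' matches the loan outcome 'natapub', not the inherited 'natapov' — it skipped the early Luviki changes, so it was borrowed from Hashoan.

borrowed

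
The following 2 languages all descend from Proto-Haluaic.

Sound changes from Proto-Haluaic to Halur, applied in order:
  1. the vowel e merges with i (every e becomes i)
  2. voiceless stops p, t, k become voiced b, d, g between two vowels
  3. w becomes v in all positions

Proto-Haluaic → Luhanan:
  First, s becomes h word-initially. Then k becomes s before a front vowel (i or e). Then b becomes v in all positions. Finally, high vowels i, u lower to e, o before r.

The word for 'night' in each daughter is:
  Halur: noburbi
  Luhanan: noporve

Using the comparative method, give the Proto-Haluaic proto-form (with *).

Position 4: Halur has u, Luhanan has o. Halur preserves u here (none of its changes turn any other segment into u), so the proto-segment is *u.
Position 3: Halur has b, Luhanan has p. Luhanan preserves p here (none of its changes turn any other segment into p), so the proto-segment is *p.
Position 7: Halur has i, Luhanan has e. Taking the neighbouring segments as reconstructed: Halur i could go back to *e or *i; Luhanan e can only go back to *e — the one source consistent with every daughter is *e.
Verify the candidate proto-form against each daughter:
Halur: *nopurbe
  nopurbe → nopurbi   [vowel merger]
  nopurbi → noburbi   [intervocalic voicing]
  noburbi (rule 3 does not apply)
  giving Halur noburbi.
Luhanan: *nopurbe > nopurve > noporve  (by unconditioned shift, pre-rhotic lowering)
No other proto-form is consistent with every reflex, so the reconstruction is *nopurbe.

*nopurbe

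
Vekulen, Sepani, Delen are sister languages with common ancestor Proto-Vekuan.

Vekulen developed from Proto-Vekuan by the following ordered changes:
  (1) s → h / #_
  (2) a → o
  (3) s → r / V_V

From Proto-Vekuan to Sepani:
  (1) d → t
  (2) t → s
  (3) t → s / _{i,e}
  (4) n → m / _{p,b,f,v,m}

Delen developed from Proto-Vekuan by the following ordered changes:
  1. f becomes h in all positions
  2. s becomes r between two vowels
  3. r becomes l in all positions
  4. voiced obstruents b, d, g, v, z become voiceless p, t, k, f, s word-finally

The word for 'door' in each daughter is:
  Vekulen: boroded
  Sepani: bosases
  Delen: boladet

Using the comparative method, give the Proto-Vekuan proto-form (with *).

*bosaded

Position 7: Vekulen has d, Sepani has s, Delen has t. Vekulen preserves d here (none of its changes turn any other segment into d), so the proto-segment is *d.
Position 4: Vekulen has o, Sepani has a, Delen has a. Sepani preserves a here (none of its changes turn any other segment into a), so the proto-segment is *a.
Position 3: Vekulen has r, Sepani has s, Delen has l. Taking the neighbouring segments as reconstructed: Vekulen r could go back to *s or *r; Sepani s could go back to *t or *d or *s; Delen l could go back to *s or *l or *r — the one source consistent with every daughter is *s.
This points to *bosaded. Verify forward in each daughter:
Vekulen: start from *bosaded.
  rule 1: no change — bosaded
  rule 2 (vowel merger): bosaded → bosoded
  rule 3 (rhotacism): bosoded → boroded
  ⇒ Vekulen boroded
Sepani: start from *bosaded.
  rule 1 (unconditioned shift): bosaded → bosatet
  rule 2 (unconditioned shift): bosatet → bosases
  rule 3: no change — bosases
  rule 4: no change — bosases
  ⇒ Sepani bosases
Delen: *bosaded > boraded > boladed > boladet  (by rhotacism, unconditioned shift, final devoicing)
No other proto-form is consistent with every reflex, so the reconstruction is *bosaded.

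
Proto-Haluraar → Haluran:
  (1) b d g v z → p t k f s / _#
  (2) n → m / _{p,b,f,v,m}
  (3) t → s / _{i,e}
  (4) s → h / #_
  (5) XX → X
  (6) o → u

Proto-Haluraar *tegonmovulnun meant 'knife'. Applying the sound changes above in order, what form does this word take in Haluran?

hegumuvulnun

Haluran: *tegonmovulnun > tegommovulnun > segommovulnun > hegommovulnun > hegomovulnun > hegumuvulnun  (by nasal place assimilation, palatalisation, debuccalisation, degemination, vowel merger)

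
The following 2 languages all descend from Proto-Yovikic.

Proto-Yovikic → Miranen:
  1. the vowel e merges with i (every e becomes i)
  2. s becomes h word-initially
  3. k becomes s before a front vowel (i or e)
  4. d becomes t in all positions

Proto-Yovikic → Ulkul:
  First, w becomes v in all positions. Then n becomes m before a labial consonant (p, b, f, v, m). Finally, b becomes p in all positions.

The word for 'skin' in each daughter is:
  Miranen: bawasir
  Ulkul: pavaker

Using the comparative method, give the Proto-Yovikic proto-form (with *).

*bawaker

Position 1: Miranen has b, Ulkul has p. Miranen preserves b here (none of its changes turn any other segment into b), so the proto-segment is *b.
Position 6: Miranen has i, Ulkul has e. Ulkul preserves e here (none of its changes turn any other segment into e), so the proto-segment is *e.
Verify the candidate proto-form against each daughter:
Miranen: *bawaker > bawakir > bawasir  (by vowel merger, palatalisation)
Ulkul: *bawaker
  bawaker → bavaker   [unconditioned shift]
  bavaker (rule 2 does not apply)
  bavaker → pavaker   [unconditioned shift]
  giving Ulkul pavaker.
Only *bawaker yields all of Miranen bawasir, Ulkul pavaker.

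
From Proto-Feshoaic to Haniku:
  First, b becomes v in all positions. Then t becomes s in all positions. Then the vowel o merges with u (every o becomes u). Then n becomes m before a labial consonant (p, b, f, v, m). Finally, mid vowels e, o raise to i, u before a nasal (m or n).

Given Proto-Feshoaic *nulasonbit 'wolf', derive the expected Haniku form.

Haniku: start from *nulasonbit.
  rule 1 (unconditioned shift): nulasonbit → nulasonvit
  rule 2 (unconditioned shift): nulasonvit → nulasonvis
  rule 3 (vowel merger): nulasonvis → nulasunvis
  rule 4 (nasal place assimilation): nulasunvis → nulasumvis
  rule 5: no change — nulasumvis
  ⇒ Haniku nulasumvis

nulasumvis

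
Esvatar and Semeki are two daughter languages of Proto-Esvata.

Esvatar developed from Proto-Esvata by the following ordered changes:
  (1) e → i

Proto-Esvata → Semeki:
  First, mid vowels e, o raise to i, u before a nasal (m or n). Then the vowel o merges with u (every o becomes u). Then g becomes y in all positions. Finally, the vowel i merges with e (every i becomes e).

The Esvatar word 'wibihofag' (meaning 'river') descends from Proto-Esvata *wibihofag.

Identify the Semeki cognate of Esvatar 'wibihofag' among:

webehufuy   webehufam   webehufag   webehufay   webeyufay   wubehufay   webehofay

Semeki: *wibihofag
  wibihofag (rule 1 does not apply)
  wibihofag → wibihufag   [vowel merger]
  wibihufag → wibihufay   [unconditioned shift]
  wibihufay → webehufay   [vowel merger]
  giving Semeki webehufay.

webehufay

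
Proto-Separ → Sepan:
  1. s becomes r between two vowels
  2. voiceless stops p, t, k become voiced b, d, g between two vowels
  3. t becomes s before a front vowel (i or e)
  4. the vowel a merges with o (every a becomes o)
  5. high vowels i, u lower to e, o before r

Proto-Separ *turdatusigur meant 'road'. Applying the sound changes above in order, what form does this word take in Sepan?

tordodorigor

Sepan: start from *turdatusigur.
  rule 1 (rhotacism): turdatusigur → turdaturigur
  rule 2 (intervocalic voicing): turdaturigur → turdadurigur
  rule 3: no change — turdadurigur
  rule 4 (vowel merger): turdadurigur → turdodurigur
  rule 5 (pre-rhotic lowering): turdodurigur → tordodorigor
  ⇒ Sepan tordodorigor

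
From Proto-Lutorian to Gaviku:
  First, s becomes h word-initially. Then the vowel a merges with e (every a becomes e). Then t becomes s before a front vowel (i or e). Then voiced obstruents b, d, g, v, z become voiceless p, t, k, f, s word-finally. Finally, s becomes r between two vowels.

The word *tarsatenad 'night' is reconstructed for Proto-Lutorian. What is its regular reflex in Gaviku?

serserenet

Gaviku: *tarsatenad
  tarsatenad (rule 1 does not apply)
  tarsatenad → tersetened   [vowel merger]
  tersetened → sersesened   [palatalisation]
  sersesened → sersesenet   [final devoicing]
  sersesenet → serserenet   [rhotacism]
  giving Gaviku serserenet.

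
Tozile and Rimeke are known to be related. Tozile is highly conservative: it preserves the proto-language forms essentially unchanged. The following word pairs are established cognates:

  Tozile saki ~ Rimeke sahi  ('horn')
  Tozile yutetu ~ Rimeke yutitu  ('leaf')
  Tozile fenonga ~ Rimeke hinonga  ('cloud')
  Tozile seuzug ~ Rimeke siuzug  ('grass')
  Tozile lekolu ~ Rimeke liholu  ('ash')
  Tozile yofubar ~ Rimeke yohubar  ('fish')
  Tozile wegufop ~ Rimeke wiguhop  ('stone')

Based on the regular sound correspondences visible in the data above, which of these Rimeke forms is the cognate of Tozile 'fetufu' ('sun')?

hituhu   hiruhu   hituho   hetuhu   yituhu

hituhu

fenonga ~ hinonga — Tozile f corresponds to Rimeke h word-initially before a front vowel.
yutetu ~ yutitu, lekolu ~ liholu — Tozile e corresponds to Rimeke i after a consonant, before a consonant other than r, m, n, p, b, f, v.
yofubar ~ yohubar — Tozile f corresponds to Rimeke h between vowels (before a back vowel).
Applying these to Tozile 'fetufu':
  fetufu → hetufu   (f→h word-initially before a front vowel)
  hetufu → hitufu   (e→i after a consonant, before a consonant other than r, m, n, p, b, f, v)
  hitufu → hituhu   (f→h between vowels (before a back vowel))
So the Rimeke cognate is 'hituhu'.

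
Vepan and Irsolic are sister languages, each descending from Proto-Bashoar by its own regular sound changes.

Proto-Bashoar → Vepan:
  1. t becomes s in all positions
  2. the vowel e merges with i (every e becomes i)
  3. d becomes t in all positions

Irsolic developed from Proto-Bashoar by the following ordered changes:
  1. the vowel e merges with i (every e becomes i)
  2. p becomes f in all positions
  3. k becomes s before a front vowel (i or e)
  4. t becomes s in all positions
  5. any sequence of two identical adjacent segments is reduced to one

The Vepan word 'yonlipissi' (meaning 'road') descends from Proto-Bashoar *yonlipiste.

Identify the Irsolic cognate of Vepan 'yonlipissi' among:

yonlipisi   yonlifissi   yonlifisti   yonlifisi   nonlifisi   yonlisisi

Irsolic: start from *yonlipiste.
  rule 1 (vowel merger): yonlipiste → yonlipisti
  rule 2 (unconditioned shift): yonlipisti → yonlifisti
  rule 3: no change — yonlifisti
  rule 4 (unconditioned shift): yonlifisti → yonlifissi
  rule 5 (degemination): yonlifissi → yonlifisi
  ⇒ Irsolic yonlifisi
Among the options, 'yonlifisi' alone shows every Irsolic change applied in order.

yonlifisi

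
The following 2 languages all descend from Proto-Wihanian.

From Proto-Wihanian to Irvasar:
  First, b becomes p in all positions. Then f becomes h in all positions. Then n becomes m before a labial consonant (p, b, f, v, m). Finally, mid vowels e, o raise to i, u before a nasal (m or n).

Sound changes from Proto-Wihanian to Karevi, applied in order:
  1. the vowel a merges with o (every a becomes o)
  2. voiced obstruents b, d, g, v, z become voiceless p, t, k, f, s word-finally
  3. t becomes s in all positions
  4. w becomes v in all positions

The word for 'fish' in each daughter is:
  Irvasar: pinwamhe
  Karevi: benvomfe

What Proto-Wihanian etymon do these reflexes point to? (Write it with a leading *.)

Position 4: Irvasar has w, Karevi has v. Irvasar preserves w here (none of its changes turn any other segment into w), so the proto-segment is *w.
Position 7: Irvasar has h, Karevi has f. Taking the neighbouring segments as reconstructed: Irvasar h could go back to *f or *h; Karevi f can only go back to *f — the one source consistent with every daughter is *f.
This points to *benwamfe. Verify forward in each daughter:
Irvasar: *benwamfe
  benwamfe → penwamfe   [unconditioned shift]
  penwamfe → penwamhe   [unconditioned shift]
  penwamhe (rule 3 does not apply)
  penwamhe → pinwamhe   [pre-nasal raising]
  giving Irvasar pinwamhe.
Karevi: *benwamfe
  benwamfe → benwomfe   [vowel merger]
  benwomfe (rule 2 does not apply)
  benwomfe (rule 3 does not apply)
  benwomfe → benvomfe   [unconditioned shift]
  giving Karevi benvomfe.
*benwamfe is the unique common source.

*benwamfe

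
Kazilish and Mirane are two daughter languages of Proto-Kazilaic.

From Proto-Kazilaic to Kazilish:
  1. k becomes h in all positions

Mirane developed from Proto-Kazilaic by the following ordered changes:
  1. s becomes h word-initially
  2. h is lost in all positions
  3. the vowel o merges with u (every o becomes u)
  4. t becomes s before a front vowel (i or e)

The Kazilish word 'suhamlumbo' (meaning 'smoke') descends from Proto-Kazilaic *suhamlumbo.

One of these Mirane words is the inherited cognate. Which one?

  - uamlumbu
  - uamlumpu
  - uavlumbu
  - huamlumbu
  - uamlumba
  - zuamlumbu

Mirane: *suhamlumbo > huhamlumbo > uamlumbo > uamlumbu  (by debuccalisation, h-loss, vowel merger)
Among the options, 'uamlumbu' alone shows every Mirane change applied in order.

uamlumbu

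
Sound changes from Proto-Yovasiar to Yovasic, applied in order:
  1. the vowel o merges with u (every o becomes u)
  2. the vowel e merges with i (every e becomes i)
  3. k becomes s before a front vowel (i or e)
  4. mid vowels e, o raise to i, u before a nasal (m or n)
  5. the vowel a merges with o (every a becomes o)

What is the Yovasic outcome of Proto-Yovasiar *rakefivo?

Yovasic: *rakefivo
  rakefivo → rakefivu   [vowel merger]
  rakefivu → rakifivu   [vowel merger]
  rakifivu → rasifivu   [palatalisation]
  rasifivu (rule 4 does not apply)
  rasifivu → rosifivu   [vowel merger]
  giving Yovasic rosifivu.

rosifivu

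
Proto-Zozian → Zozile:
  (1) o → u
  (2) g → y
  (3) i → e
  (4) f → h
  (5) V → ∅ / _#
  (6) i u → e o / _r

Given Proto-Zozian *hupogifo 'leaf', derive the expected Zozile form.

Zozile: *hupogifo > hupugifu > hupuyifu > hupuyefu > hupuyehu > hupuyeh  (by vowel merger, unconditioned shift, vowel merger, unconditioned shift, apocope)

hupuyeh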